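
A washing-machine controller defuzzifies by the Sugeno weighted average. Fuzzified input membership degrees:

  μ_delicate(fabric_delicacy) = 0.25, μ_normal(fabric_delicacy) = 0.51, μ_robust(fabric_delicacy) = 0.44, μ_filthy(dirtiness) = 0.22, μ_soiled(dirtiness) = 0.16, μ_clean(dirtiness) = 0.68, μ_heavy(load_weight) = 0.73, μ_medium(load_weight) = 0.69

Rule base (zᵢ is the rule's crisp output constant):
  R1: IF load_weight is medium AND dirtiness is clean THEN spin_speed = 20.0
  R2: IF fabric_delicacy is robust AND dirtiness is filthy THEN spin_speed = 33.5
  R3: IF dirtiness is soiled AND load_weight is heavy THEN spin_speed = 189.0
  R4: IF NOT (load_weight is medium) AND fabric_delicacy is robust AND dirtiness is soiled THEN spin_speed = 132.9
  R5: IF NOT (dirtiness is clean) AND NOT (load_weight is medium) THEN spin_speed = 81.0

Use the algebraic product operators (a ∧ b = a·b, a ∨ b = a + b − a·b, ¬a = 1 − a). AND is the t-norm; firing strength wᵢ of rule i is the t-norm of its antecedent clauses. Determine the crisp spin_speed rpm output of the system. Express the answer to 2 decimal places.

56.78

R1 (z=20.0): medium=0.69, clean=0.68; AND[a·b] → w = 0.4692
R2 (z=33.5): robust=0.44, filthy=0.22; AND[a·b] → w = 0.0968
R3 (z=189.0): soiled=0.16, heavy=0.73; AND[a·b] → w = 0.1168
R4 (z=132.9): ¬medium=1−0.69=0.31, robust=0.44, soiled=0.16; AND[a·b] → w = 0.0218
R5 (z=81.0): ¬clean=1−0.68=0.32, ¬medium=1−0.69=0.31; AND[a·b] → w = 0.0992
Weighted average = (0.4692·20.0 + 0.0968·33.5 + 0.1168·189.0 + 0.0218·132.9 + 0.0992·81.0) / (0.4692 + 0.0968 + 0.1168 + 0.0218 + 0.0992)
  = 45.6376 / 0.8038 = 56.78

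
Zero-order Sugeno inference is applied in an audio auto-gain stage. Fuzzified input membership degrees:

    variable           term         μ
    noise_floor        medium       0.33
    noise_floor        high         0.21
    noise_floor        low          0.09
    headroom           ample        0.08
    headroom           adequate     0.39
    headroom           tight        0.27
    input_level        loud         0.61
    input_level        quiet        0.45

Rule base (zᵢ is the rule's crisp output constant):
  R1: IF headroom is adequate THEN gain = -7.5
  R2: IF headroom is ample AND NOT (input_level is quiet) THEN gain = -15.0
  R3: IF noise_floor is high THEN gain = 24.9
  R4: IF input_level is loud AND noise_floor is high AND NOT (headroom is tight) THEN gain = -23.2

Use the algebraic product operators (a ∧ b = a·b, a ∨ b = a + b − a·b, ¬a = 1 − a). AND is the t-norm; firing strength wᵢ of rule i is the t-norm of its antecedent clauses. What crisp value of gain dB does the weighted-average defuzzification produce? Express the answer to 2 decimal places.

R1 (z=-7.5): adequate=0.39 → w = 0.3900
R2 (z=-15.0): ample=0.08, ¬quiet=1−0.45=0.55; AND[a·b] → w = 0.0440
R3 (z=24.9): high=0.21 → w = 0.2100
R4 (z=-23.2): loud=0.61, high=0.21, ¬tight=1−0.27=0.73; AND[a·b] → w = 0.0935
Weighted average = (0.3900·-7.5 + 0.0440·-15.0 + 0.2100·24.9 + 0.0935·-23.2) / (0.3900 + 0.0440 + 0.2100 + 0.0935)
  = -0.5255 / 0.7375 = -0.71

-0.71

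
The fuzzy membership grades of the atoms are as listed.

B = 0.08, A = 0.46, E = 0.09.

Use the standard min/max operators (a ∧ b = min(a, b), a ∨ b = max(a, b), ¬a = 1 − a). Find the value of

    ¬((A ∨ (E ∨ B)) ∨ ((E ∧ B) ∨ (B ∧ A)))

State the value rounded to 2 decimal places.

E ∨ B = max(a, b) on (0.09, 0.08) = 0.09
A ∨ (E ∨ B) = max(a, b) on (0.46, 0.09) = 0.46
E ∧ B = min(a, b) on (0.09, 0.08) = 0.08
B ∧ A = min(a, b) on (0.08, 0.46) = 0.08
(E ∧ B) ∨ (B ∧ A) = max(a, b) on (0.08, 0.08) = 0.08
(A ∨ (E ∨ B)) ∨ ((E ∧ B) ∨ (B ∧ A)) = max(a, b) on (0.46, 0.08) = 0.46
¬((A ∨ (E ∨ B)) ∨ ((E ∧ B) ∨ (B ∧ A))) = 1 − 0.46 = 0.54

0.54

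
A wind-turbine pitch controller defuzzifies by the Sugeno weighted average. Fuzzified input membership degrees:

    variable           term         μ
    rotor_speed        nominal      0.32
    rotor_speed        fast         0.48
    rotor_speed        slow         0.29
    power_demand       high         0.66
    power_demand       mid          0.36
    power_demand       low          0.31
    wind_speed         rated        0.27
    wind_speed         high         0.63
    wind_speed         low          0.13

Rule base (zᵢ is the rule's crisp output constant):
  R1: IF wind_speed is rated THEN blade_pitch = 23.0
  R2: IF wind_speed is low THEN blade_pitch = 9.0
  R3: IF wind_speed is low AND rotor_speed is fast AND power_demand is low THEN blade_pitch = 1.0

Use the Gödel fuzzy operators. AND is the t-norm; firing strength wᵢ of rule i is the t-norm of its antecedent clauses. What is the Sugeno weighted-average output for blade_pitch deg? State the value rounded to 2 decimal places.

14.17

R1 (z=23.0): rated=0.27 → w = 0.27
R2 (z=9.0): low=0.13 → w = 0.13
R3 (z=1.0): low=0.13, fast=0.48, low=0.31; AND[min(a, b)] → w = 0.13
Weighted average = (0.27·23.0 + 0.13·9.0 + 0.13·1.0) / (0.27 + 0.13 + 0.13)
  = 7.5100 / 0.5300 = 14.17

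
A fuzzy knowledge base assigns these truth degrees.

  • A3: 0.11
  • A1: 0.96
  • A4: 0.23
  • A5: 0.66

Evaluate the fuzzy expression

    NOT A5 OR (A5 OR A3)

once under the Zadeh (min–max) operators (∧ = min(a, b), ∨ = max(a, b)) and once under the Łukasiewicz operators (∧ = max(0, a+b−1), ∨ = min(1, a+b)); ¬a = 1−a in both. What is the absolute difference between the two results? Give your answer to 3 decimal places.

0.340

Under Zadeh (min–max):
  NOT A5 = 1 − 0.66 = 0.34
  A5 OR A3 = max(a, b) on (0.66, 0.11) = 0.66
  NOT A5 OR (A5 OR A3) = max(a, b) on (0.34, 0.66) = 0.66
  → value = 0.6600
Under Łukasiewicz:
  NOT A5 = 1 − 0.66 = 0.34
  A5 OR A3 = min(1, a+b) on (0.66, 0.11) = 0.77
  NOT A5 OR (A5 OR A3) = min(1, a+b) on (0.34, 0.77) = 1.00
  → value = 1.0000
|0.6600 − 1.0000| = 0.340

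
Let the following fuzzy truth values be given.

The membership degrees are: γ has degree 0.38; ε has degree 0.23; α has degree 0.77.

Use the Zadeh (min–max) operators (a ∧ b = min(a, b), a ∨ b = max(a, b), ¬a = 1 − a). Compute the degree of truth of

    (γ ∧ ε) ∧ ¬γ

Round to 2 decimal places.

γ ∧ ε = min(a, b) on (0.38, 0.23) = 0.23
¬γ = 1 − 0.38 = 0.62
(γ ∧ ε) ∧ ¬γ = min(a, b) on (0.23, 0.62) = 0.23

0.23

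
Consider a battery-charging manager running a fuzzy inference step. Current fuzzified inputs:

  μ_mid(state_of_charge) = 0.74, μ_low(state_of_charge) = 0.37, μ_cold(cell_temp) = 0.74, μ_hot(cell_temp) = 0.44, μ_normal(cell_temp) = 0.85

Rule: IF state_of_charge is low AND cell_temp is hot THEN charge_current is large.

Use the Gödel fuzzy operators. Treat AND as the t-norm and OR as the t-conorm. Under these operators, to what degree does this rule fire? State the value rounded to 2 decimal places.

firing strength: low=0.37, hot=0.44; AND[min(a, b)] → w = 0.37

0.37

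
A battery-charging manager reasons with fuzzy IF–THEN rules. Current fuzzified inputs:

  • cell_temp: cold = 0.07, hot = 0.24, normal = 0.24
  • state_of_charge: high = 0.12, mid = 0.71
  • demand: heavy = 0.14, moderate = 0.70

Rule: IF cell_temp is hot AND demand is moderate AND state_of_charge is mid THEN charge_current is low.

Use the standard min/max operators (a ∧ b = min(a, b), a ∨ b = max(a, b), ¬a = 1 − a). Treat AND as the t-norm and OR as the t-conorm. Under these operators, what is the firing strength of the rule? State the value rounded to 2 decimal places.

firing strength: hot=0.24, moderate=0.70, mid=0.71; AND[min(a, b)] → w = 0.24

0.24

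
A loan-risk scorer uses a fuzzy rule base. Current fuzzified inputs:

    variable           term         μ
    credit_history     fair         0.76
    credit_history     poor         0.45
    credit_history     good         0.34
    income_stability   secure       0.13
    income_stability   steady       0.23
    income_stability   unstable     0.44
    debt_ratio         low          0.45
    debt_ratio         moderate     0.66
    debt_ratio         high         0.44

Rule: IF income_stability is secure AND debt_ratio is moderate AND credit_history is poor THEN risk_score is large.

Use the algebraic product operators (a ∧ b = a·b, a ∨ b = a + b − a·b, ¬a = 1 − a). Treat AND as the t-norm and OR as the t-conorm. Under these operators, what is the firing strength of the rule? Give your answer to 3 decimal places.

0.039

firing strength: secure=0.13, moderate=0.66, poor=0.45; AND[a·b] → w = 0.0386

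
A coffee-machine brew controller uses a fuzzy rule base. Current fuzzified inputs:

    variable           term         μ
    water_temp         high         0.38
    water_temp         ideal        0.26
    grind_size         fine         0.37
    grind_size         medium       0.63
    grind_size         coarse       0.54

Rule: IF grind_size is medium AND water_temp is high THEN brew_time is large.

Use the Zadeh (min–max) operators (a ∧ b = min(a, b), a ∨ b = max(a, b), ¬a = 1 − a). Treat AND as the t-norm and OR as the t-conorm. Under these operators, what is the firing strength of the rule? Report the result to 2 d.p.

0.38

firing strength: medium=0.63, high=0.38; AND[min(a, b)] → w = 0.38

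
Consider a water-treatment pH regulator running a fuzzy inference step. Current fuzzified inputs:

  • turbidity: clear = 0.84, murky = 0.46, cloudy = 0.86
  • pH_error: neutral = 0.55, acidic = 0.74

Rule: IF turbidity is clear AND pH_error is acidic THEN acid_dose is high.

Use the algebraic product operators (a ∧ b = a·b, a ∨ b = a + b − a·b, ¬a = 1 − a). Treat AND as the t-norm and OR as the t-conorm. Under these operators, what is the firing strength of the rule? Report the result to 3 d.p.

firing strength: clear=0.84, acidic=0.74; AND[a·b] → w = 0.6216

0.622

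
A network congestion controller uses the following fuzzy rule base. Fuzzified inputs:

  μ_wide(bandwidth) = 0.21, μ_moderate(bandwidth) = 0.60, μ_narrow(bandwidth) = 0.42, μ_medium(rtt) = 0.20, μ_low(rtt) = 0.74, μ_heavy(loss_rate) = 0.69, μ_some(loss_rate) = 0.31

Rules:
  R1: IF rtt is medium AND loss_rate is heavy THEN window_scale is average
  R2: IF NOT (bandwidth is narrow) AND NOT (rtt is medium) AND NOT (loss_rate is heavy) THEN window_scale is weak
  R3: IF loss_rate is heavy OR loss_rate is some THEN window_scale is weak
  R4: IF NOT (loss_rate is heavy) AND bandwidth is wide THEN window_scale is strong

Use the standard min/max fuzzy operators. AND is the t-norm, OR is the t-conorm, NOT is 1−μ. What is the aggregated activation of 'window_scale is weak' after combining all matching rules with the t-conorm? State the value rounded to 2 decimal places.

R1: medium=0.20, heavy=0.69; AND[min(a, b)] → w = 0.20
R2: ¬narrow=1−0.42=0.58, ¬medium=1−0.20=0.80, ¬heavy=1−0.69=0.31; AND[min(a, b)] → w = 0.31
R3: heavy=0.69, some=0.31; OR[max(a, b)] → w = 0.69
R4: ¬heavy=1−0.69=0.31, wide=0.21; AND[min(a, b)] → w = 0.21
Rules with consequent 'weak': {R2, R3} → strengths 0.31, 0.69
Aggregate via t-conorm [max(a, b)]: 0.69

0.69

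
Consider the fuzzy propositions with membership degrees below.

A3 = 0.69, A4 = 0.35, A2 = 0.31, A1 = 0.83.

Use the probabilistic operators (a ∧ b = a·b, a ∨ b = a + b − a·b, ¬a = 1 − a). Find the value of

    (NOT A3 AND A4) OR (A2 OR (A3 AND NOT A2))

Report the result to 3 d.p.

NOT A3 = 1 − 0.6900 = 0.3100
NOT A3 AND A4 = a·b on (0.3100, 0.3500) = 0.1085
NOT A2 = 1 − 0.3100 = 0.6900
A3 AND NOT A2 = a·b on (0.6900, 0.6900) = 0.4761
A2 OR (A3 AND NOT A2) = a + b − a·b on (0.3100, 0.4761) = 0.6385
(NOT A3 AND A4) OR (A2 OR (A3 AND NOT A2)) = a + b − a·b on (0.1085, 0.6385) = 0.6777

0.678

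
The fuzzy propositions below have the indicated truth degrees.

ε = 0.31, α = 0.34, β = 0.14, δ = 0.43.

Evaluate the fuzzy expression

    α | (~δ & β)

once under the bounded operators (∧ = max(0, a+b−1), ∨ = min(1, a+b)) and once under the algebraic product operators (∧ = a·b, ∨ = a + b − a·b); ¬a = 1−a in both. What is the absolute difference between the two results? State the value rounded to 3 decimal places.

0.053

Under bounded:
  ~δ = 1 − 0.43 = 0.57
  ~δ & β = max(0, a+b−1) on (0.57, 0.14) = 0.00
  α | (~δ & β) = min(1, a+b) on (0.34, 0.00) = 0.34
  → value = 0.3400
Under algebraic product:
  ~δ = 1 − 0.4300 = 0.5700
  ~δ & β = a·b on (0.5700, 0.1400) = 0.0798
  α | (~δ & β) = a + b − a·b on (0.3400, 0.0798) = 0.3927
  → value = 0.3927
|0.3400 − 0.3927| = 0.053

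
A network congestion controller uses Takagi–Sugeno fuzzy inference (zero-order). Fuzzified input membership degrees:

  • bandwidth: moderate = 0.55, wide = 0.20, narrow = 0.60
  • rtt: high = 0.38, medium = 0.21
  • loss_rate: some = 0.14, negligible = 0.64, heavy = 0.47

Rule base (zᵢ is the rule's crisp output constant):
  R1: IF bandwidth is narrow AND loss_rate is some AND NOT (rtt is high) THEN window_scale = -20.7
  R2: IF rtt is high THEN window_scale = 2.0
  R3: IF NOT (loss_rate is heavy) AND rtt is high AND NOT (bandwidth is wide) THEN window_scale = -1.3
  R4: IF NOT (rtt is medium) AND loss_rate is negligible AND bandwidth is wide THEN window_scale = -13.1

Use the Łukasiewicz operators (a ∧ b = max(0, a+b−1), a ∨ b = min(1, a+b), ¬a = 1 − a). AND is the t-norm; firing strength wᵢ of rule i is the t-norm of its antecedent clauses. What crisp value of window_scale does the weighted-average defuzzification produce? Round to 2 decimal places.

2.00

R1 (z=-20.7): narrow=0.60, some=0.14, ¬high=1−0.38=0.62; AND[max(0, a+b−1)] → w = 0.00
R2 (z=2.0): high=0.38 → w = 0.38
R3 (z=-1.3): ¬heavy=1−0.47=0.53, high=0.38, ¬wide=1−0.20=0.80; AND[max(0, a+b−1)] → w = 0.00
R4 (z=-13.1): ¬medium=1−0.21=0.79, negligible=0.64, wide=0.20; AND[max(0, a+b−1)] → w = 0.00
Weighted average = (0.00·-20.7 + 0.38·2.0 + 0.00·-1.3 + 0.00·-13.1) / (0.00 + 0.38 + 0.00 + 0.00)
  = 0.7600 / 0.3800 = 2.00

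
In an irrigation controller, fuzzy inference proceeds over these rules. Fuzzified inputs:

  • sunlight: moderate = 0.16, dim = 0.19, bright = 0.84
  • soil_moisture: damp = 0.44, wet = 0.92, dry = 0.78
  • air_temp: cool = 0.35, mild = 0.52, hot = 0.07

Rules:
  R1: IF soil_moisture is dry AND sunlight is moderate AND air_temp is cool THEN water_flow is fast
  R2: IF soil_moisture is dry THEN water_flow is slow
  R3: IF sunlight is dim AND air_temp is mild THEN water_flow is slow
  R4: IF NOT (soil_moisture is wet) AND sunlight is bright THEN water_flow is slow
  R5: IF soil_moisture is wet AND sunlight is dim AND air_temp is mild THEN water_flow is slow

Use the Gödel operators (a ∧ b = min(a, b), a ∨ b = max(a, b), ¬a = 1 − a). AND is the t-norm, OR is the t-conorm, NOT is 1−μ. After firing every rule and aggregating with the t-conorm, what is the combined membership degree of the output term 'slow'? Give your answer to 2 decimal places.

0.78

R1: dry=0.78, moderate=0.16, cool=0.35; AND[min(a, b)] → w = 0.16
R2: dry=0.78 → w = 0.78
R3: dim=0.19, mild=0.52; AND[min(a, b)] → w = 0.19
R4: ¬wet=1−0.92=0.08, bright=0.84; AND[min(a, b)] → w = 0.08
R5: wet=0.92, dim=0.19, mild=0.52; AND[min(a, b)] → w = 0.19
Rules with consequent 'slow': {R2, R3, R4, R5} → strengths 0.78, 0.19, 0.08, 0.19
Aggregate via t-conorm [max(a, b)]: 0.78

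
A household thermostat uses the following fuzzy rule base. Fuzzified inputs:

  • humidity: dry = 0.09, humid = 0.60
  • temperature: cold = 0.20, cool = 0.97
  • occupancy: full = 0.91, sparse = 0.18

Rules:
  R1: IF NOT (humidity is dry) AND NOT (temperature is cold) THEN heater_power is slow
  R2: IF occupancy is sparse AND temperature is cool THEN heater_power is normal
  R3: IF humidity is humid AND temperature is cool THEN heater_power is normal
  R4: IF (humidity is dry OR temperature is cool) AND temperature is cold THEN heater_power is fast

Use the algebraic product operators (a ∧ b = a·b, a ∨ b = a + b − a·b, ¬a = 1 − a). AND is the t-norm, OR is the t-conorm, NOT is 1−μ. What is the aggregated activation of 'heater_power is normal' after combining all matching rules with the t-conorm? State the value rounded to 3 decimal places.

0.655

R1: ¬dry=1−0.09=0.91, ¬cold=1−0.20=0.80; AND[a·b] → w = 0.7280
R2: sparse=0.18, cool=0.97; AND[a·b] → w = 0.1746
R3: humid=0.60, cool=0.97; AND[a·b] → w = 0.5820
R4: (dry=0.09 OR cool=0.97) = 0.9727; AND[a·b] with cold=0.20 → w = 0.1945
Rules with consequent 'normal': {R2, R3} → strengths 0.1746, 0.5820
Aggregate via t-conorm [a + b − a·b]: 0.6550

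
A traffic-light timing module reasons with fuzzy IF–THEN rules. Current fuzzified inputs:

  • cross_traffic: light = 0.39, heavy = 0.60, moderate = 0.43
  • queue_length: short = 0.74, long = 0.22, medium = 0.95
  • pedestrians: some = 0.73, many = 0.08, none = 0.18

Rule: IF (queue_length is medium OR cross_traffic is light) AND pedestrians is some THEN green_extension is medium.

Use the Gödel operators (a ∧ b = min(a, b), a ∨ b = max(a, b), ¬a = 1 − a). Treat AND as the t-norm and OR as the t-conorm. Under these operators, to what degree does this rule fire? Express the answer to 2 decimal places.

firing strength: (medium=0.95 OR light=0.39) = 0.95; AND[min(a, b)] with some=0.73 → w = 0.73

0.73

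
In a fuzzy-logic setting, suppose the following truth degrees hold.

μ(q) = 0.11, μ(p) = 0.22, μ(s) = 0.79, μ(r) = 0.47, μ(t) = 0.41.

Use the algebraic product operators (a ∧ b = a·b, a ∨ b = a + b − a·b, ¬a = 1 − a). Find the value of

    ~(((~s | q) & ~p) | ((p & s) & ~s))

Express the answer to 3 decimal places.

0.740

~s = 1 − 0.7900 = 0.2100
~s | q = a + b − a·b on (0.2100, 0.1100) = 0.2969
~p = 1 − 0.2200 = 0.7800
(~s | q) & ~p = a·b on (0.2969, 0.7800) = 0.2316
p & s = a·b on (0.2200, 0.7900) = 0.1738
~s = 1 − 0.7900 = 0.2100
(p & s) & ~s = a·b on (0.1738, 0.2100) = 0.0365
((~s | q) & ~p) | ((p & s) & ~s) = a + b − a·b on (0.2316, 0.0365) = 0.2596
~(((~s | q) & ~p) | ((p & s) & ~s)) = 1 − 0.2596 = 0.7404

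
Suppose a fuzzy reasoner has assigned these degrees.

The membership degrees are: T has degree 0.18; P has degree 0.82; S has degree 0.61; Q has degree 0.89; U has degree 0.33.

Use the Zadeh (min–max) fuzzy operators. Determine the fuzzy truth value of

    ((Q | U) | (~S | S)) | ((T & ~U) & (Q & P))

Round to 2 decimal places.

Q | U = max(a, b) on (0.89, 0.33) = 0.89
~S = 1 − 0.61 = 0.39
~S | S = max(a, b) on (0.39, 0.61) = 0.61
(Q | U) | (~S | S) = max(a, b) on (0.89, 0.61) = 0.89
~U = 1 − 0.33 = 0.67
T & ~U = min(a, b) on (0.18, 0.67) = 0.18
Q & P = min(a, b) on (0.89, 0.82) = 0.82
(T & ~U) & (Q & P) = min(a, b) on (0.18, 0.82) = 0.18
((Q | U) | (~S | S)) | ((T & ~U) & (Q & P)) = max(a, b) on (0.89, 0.18) = 0.89

0.89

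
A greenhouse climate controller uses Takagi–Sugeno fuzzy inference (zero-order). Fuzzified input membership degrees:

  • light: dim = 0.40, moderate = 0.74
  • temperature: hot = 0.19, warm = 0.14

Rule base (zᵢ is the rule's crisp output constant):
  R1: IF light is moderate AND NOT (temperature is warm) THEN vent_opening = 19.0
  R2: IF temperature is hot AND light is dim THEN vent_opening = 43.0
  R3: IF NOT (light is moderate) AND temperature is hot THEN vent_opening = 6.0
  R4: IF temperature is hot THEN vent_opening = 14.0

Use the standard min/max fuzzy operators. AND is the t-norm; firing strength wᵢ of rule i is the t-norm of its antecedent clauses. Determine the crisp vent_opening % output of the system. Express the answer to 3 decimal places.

R1 (z=19.0): moderate=0.74, ¬warm=1−0.14=0.86; AND[min(a, b)] → w = 0.74
R2 (z=43.0): hot=0.19, dim=0.40; AND[min(a, b)] → w = 0.19
R3 (z=6.0): ¬moderate=1−0.74=0.26, hot=0.19; AND[min(a, b)] → w = 0.19
R4 (z=14.0): hot=0.19 → w = 0.19
Weighted average = (0.74·19.0 + 0.19·43.0 + 0.19·6.0 + 0.19·14.0) / (0.74 + 0.19 + 0.19 + 0.19)
  = 26.0300 / 1.3100 = 19.870

19.870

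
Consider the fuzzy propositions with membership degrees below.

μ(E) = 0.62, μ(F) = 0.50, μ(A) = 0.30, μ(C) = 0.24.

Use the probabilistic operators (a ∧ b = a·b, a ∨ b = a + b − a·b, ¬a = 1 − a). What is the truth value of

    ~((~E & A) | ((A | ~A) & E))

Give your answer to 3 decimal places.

0.452

~E = 1 − 0.6200 = 0.3800
~E & A = a·b on (0.3800, 0.3000) = 0.1140
~A = 1 − 0.3000 = 0.7000
A | ~A = a + b − a·b on (0.3000, 0.7000) = 0.7900
(A | ~A) & E = a·b on (0.7900, 0.6200) = 0.4898
(~E & A) | ((A | ~A) & E) = a + b − a·b on (0.1140, 0.4898) = 0.5480
~((~E & A) | ((A | ~A) & E)) = 1 − 0.5480 = 0.4520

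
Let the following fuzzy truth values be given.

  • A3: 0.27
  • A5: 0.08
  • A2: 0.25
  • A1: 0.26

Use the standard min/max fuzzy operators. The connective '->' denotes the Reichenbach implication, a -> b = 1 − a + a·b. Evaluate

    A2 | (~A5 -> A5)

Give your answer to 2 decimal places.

0.25

~A5 = 1 − 0.08 = 0.92
~A5 -> A5  [Reichenbach: 1 − a + a·b] with a=0.92, b=0.08 → 0.15
A2 | (~A5 -> A5) = max(a, b) on (0.25, 0.15) = 0.25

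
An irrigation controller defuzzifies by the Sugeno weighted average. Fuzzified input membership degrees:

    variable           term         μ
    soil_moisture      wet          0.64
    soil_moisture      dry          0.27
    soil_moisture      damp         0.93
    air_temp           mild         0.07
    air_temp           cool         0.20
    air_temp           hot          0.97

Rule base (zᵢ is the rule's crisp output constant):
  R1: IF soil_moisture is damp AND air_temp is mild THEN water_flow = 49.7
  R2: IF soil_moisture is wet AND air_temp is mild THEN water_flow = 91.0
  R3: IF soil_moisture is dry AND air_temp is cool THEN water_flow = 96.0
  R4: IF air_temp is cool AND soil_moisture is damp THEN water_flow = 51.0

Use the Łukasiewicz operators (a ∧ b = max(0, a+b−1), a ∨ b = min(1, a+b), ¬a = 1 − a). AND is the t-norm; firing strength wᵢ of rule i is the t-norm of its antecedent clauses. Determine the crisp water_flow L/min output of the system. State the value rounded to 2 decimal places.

R1 (z=49.7): damp=0.93, mild=0.07; AND[max(0, a+b−1)] → w = 0.00
R2 (z=91.0): wet=0.64, mild=0.07; AND[max(0, a+b−1)] → w = 0.00
R3 (z=96.0): dry=0.27, cool=0.20; AND[max(0, a+b−1)] → w = 0.00
R4 (z=51.0): cool=0.20, damp=0.93; AND[max(0, a+b−1)] → w = 0.13
Weighted average = (0.00·49.7 + 0.00·91.0 + 0.00·96.0 + 0.13·51.0) / (0.00 + 0.00 + 0.00 + 0.13)
  = 6.6300 / 0.1300 = 51.00

51.00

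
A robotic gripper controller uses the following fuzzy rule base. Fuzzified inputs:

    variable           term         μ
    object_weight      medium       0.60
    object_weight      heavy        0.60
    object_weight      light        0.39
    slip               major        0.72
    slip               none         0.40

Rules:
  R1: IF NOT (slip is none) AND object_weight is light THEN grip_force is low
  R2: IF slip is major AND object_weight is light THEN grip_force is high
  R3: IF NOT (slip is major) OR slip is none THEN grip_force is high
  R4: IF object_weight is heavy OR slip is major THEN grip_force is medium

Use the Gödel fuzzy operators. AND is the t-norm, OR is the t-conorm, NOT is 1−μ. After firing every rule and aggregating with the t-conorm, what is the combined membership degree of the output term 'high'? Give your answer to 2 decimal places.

R1: ¬none=1−0.40=0.60, light=0.39; AND[min(a, b)] → w = 0.39
R2: major=0.72, light=0.39; AND[min(a, b)] → w = 0.39
R3: ¬major=1−0.72=0.28, none=0.40; OR[max(a, b)] → w = 0.40
R4: heavy=0.60, major=0.72; OR[max(a, b)] → w = 0.72
Rules with consequent 'high': {R2, R3} → strengths 0.39, 0.40
Aggregate via t-conorm [max(a, b)]: 0.40

0.40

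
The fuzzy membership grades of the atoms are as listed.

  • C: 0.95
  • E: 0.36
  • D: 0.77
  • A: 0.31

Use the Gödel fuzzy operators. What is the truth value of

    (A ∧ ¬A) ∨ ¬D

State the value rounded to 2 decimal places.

¬A = 1 − 0.31 = 0.69
A ∧ ¬A = min(a, b) on (0.31, 0.69) = 0.31
¬D = 1 − 0.77 = 0.23
(A ∧ ¬A) ∨ ¬D = max(a, b) on (0.31, 0.23) = 0.31

0.31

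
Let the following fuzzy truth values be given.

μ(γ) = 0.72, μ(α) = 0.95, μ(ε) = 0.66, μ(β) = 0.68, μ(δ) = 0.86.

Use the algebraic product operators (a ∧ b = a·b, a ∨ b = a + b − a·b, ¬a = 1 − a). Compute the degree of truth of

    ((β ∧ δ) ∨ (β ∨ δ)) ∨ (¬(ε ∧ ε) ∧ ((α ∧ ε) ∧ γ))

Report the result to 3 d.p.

0.986

β ∧ δ = a·b on (0.6800, 0.8600) = 0.5848
β ∨ δ = a + b − a·b on (0.6800, 0.8600) = 0.9552
(β ∧ δ) ∨ (β ∨ δ) = a + b − a·b on (0.5848, 0.9552) = 0.9814
ε ∧ ε = a·b on (0.6600, 0.6600) = 0.4356
¬(ε ∧ ε) = 1 − 0.4356 = 0.5644
α ∧ ε = a·b on (0.9500, 0.6600) = 0.6270
(α ∧ ε) ∧ γ = a·b on (0.6270, 0.7200) = 0.4514
¬(ε ∧ ε) ∧ ((α ∧ ε) ∧ γ) = a·b on (0.5644, 0.4514) = 0.2548
((β ∧ δ) ∨ (β ∨ δ)) ∨ (¬(ε ∧ ε) ∧ ((α ∧ ε) ∧ γ)) = a + b − a·b on (0.9814, 0.2548) = 0.9861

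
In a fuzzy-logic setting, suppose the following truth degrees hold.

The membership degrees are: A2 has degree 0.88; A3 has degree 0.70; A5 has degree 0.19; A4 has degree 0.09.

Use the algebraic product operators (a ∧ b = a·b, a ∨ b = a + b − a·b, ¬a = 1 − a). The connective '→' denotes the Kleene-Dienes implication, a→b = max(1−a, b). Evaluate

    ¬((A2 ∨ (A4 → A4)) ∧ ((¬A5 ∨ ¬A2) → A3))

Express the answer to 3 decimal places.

A4 → A4  [Kleene-Dienes: max(1−a, b)] with a=0.0900, b=0.0900 → 0.9100
A2 ∨ (A4 → A4) = a + b − a·b on (0.8800, 0.9100) = 0.9892
¬A5 = 1 − 0.1900 = 0.8100
¬A2 = 1 − 0.8800 = 0.1200
¬A5 ∨ ¬A2 = a + b − a·b on (0.8100, 0.1200) = 0.8328
(¬A5 ∨ ¬A2) → A3  [Kleene-Dienes: max(1−a, b)] with a=0.8328, b=0.7000 → 0.7000
(A2 ∨ (A4 → A4)) ∧ ((¬A5 ∨ ¬A2) → A3) = a·b on (0.9892, 0.7000) = 0.6924
¬((A2 ∨ (A4 → A4)) ∧ ((¬A5 ∨ ¬A2) → A3)) = 1 − 0.6924 = 0.3076

0.308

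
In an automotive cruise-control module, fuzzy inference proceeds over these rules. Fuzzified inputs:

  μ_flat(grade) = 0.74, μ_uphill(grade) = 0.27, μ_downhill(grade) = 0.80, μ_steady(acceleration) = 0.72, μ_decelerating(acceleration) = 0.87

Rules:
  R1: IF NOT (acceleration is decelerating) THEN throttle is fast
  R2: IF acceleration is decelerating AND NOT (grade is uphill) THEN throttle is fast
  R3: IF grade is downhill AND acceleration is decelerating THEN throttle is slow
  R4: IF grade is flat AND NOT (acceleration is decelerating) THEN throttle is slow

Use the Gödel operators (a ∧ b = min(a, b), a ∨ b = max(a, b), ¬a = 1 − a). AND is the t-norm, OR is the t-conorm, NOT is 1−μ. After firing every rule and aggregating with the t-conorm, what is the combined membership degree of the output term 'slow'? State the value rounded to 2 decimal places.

R1: ¬decelerating=1−0.87=0.13 → w = 0.13
R2: decelerating=0.87, ¬uphill=1−0.27=0.73; AND[min(a, b)] → w = 0.73
R3: downhill=0.80, decelerating=0.87; AND[min(a, b)] → w = 0.80
R4: flat=0.74, ¬decelerating=1−0.87=0.13; AND[min(a, b)] → w = 0.13
Rules with consequent 'slow': {R3, R4} → strengths 0.80, 0.13
Aggregate via t-conorm [max(a, b)]: 0.80

0.80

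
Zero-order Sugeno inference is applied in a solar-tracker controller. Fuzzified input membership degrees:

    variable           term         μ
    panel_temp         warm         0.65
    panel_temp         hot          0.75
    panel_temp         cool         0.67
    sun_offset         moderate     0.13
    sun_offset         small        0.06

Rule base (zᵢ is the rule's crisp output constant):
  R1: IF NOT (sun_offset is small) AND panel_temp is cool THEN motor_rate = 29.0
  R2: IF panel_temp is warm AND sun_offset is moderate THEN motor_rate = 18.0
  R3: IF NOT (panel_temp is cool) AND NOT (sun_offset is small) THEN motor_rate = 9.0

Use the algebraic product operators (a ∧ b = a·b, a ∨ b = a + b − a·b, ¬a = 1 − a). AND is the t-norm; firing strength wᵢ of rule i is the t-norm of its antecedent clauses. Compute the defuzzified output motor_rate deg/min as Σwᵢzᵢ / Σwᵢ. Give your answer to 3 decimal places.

R1 (z=29.0): ¬small=1−0.06=0.94, cool=0.67; AND[a·b] → w = 0.6298
R2 (z=18.0): warm=0.65, moderate=0.13; AND[a·b] → w = 0.0845
R3 (z=9.0): ¬cool=1−0.67=0.33, ¬small=1−0.06=0.94; AND[a·b] → w = 0.3102
Weighted average = (0.6298·29.0 + 0.0845·18.0 + 0.3102·9.0) / (0.6298 + 0.0845 + 0.3102)
  = 22.5770 / 1.0245 = 22.037

22.037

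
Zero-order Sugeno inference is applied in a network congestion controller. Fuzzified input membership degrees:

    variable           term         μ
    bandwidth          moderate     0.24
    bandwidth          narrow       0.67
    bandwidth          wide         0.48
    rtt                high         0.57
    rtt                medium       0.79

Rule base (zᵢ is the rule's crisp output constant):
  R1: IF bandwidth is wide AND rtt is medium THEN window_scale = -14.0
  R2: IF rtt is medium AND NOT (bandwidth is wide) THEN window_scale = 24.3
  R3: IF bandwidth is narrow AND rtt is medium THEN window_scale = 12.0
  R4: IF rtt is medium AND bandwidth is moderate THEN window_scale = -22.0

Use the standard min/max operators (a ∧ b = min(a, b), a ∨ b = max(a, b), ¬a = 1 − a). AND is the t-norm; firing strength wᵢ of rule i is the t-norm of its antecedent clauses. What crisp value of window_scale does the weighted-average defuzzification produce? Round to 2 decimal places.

R1 (z=-14.0): wide=0.48, medium=0.79; AND[min(a, b)] → w = 0.48
R2 (z=24.3): medium=0.79, ¬wide=1−0.48=0.52; AND[min(a, b)] → w = 0.52
R3 (z=12.0): narrow=0.67, medium=0.79; AND[min(a, b)] → w = 0.67
R4 (z=-22.0): medium=0.79, moderate=0.24; AND[min(a, b)] → w = 0.24
Weighted average = (0.48·-14.0 + 0.52·24.3 + 0.67·12.0 + 0.24·-22.0) / (0.48 + 0.52 + 0.67 + 0.24)
  = 8.6760 / 1.9100 = 4.54

4.54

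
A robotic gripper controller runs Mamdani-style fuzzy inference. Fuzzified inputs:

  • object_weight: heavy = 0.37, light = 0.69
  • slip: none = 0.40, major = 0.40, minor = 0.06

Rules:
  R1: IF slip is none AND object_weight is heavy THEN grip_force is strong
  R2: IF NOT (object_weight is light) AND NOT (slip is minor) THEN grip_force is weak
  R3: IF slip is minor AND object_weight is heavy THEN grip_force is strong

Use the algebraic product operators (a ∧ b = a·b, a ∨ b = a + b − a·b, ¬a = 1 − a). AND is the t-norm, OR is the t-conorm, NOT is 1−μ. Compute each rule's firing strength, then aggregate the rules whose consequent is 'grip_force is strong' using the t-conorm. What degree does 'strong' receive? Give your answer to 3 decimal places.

0.167

R1: none=0.40, heavy=0.37; AND[a·b] → w = 0.1480
R2: ¬light=1−0.69=0.31, ¬minor=1−0.06=0.94; AND[a·b] → w = 0.2914
R3: minor=0.06, heavy=0.37; AND[a·b] → w = 0.0222
Rules with consequent 'strong': {R1, R3} → strengths 0.1480, 0.0222
Aggregate via t-conorm [a + b − a·b]: 0.1669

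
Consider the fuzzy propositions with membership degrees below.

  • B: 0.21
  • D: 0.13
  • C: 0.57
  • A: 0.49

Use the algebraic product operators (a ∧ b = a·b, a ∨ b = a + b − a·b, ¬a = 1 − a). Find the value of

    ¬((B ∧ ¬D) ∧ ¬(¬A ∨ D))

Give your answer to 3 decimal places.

0.922

¬D = 1 − 0.1300 = 0.8700
B ∧ ¬D = a·b on (0.2100, 0.8700) = 0.1827
¬A = 1 − 0.4900 = 0.5100
¬A ∨ D = a + b − a·b on (0.5100, 0.1300) = 0.5737
¬(¬A ∨ D) = 1 − 0.5737 = 0.4263
(B ∧ ¬D) ∧ ¬(¬A ∨ D) = a·b on (0.1827, 0.4263) = 0.0779
¬((B ∧ ¬D) ∧ ¬(¬A ∨ D)) = 1 − 0.0779 = 0.9221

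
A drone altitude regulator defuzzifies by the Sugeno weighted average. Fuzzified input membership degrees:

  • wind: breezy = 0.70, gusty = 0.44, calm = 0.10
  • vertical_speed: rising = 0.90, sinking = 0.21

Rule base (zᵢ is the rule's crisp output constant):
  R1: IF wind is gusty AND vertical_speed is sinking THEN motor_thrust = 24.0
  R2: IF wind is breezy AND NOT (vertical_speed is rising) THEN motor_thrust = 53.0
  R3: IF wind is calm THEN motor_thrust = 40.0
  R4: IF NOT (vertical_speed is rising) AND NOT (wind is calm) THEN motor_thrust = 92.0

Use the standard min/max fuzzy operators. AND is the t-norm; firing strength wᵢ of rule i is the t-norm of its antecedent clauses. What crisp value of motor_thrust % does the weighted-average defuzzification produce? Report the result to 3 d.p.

R1 (z=24.0): gusty=0.44, sinking=0.21; AND[min(a, b)] → w = 0.21
R2 (z=53.0): breezy=0.70, ¬rising=1−0.90=0.10; AND[min(a, b)] → w = 0.10
R3 (z=40.0): calm=0.10 → w = 0.10
R4 (z=92.0): ¬rising=1−0.90=0.10, ¬calm=1−0.10=0.90; AND[min(a, b)] → w = 0.10
Weighted average = (0.21·24.0 + 0.10·53.0 + 0.10·40.0 + 0.10·92.0) / (0.21 + 0.10 + 0.10 + 0.10)
  = 23.5400 / 0.5100 = 46.157

46.157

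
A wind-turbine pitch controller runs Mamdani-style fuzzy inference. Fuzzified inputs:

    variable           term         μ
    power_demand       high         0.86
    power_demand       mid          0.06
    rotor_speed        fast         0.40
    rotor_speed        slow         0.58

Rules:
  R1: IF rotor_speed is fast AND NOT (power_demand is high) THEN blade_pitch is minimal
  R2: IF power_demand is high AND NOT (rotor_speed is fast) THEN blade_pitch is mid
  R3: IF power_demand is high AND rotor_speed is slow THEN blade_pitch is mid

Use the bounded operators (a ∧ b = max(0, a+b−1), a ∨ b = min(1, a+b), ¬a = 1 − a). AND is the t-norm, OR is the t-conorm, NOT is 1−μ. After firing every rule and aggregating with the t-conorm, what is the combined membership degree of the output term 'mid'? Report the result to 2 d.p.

0.90

R1: fast=0.40, ¬high=1−0.86=0.14; AND[max(0, a+b−1)] → w = 0.00
R2: high=0.86, ¬fast=1−0.40=0.60; AND[max(0, a+b−1)] → w = 0.46
R3: high=0.86, slow=0.58; AND[max(0, a+b−1)] → w = 0.44
Rules with consequent 'mid': {R2, R3} → strengths 0.46, 0.44
Aggregate via t-conorm [min(1, a+b)]: 0.90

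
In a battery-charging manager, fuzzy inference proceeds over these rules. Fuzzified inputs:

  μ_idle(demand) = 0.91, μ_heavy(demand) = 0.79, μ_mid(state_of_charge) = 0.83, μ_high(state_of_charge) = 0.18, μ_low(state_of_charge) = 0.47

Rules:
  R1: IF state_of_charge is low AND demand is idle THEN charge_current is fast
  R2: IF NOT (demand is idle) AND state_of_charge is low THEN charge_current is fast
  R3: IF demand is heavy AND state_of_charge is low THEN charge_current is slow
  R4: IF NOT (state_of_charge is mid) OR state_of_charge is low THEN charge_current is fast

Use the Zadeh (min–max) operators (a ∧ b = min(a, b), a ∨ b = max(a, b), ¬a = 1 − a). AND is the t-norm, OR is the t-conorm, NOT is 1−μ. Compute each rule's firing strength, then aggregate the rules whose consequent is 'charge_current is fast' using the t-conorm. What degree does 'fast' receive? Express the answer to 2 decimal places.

0.47

R1: low=0.47, idle=0.91; AND[min(a, b)] → w = 0.47
R2: ¬idle=1−0.91=0.09, low=0.47; AND[min(a, b)] → w = 0.09
R3: heavy=0.79, low=0.47; AND[min(a, b)] → w = 0.47
R4: ¬mid=1−0.83=0.17, low=0.47; OR[max(a, b)] → w = 0.47
Rules with consequent 'fast': {R1, R2, R4} → strengths 0.47, 0.09, 0.47
Aggregate via t-conorm [max(a, b)]: 0.47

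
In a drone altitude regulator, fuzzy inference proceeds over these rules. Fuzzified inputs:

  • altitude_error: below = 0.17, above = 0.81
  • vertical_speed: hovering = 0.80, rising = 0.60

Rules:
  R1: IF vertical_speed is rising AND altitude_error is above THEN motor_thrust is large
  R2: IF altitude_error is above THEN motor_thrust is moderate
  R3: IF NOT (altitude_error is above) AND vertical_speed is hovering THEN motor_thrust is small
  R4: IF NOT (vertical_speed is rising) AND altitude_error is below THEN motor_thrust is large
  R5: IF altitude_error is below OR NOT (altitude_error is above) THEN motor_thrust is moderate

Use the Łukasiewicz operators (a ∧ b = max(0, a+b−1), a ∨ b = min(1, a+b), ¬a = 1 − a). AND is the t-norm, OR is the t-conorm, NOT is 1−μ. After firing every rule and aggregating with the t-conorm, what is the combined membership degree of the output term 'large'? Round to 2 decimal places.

R1: rising=0.60, above=0.81; AND[max(0, a+b−1)] → w = 0.41
R2: above=0.81 → w = 0.81
R3: ¬above=1−0.81=0.19, hovering=0.80; AND[max(0, a+b−1)] → w = 0.00
R4: ¬rising=1−0.60=0.40, below=0.17; AND[max(0, a+b−1)] → w = 0.00
R5: below=0.17, ¬above=1−0.81=0.19; OR[min(1, a+b)] → w = 0.36
Rules with consequent 'large': {R1, R4} → strengths 0.41, 0.00
Aggregate via t-conorm [min(1, a+b)]: 0.41

0.41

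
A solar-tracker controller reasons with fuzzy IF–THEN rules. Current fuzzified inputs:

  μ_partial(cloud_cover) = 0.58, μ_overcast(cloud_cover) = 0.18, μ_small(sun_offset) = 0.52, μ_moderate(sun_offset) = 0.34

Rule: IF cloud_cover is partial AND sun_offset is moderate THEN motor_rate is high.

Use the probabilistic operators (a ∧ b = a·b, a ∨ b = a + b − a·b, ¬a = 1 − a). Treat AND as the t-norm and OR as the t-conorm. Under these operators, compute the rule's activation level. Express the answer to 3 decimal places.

firing strength: partial=0.58, moderate=0.34; AND[a·b] → w = 0.1972

0.197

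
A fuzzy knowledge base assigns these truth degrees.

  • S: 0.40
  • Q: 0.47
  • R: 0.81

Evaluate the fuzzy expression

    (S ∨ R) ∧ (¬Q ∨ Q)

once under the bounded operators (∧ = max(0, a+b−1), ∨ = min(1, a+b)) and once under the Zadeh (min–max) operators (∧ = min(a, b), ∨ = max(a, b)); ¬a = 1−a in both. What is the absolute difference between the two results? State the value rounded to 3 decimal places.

Under bounded:
  S ∨ R = min(1, a+b) on (0.40, 0.81) = 1.00
  ¬Q = 1 − 0.47 = 0.53
  ¬Q ∨ Q = min(1, a+b) on (0.53, 0.47) = 1.00
  (S ∨ R) ∧ (¬Q ∨ Q) = max(0, a+b−1) on (1.00, 1.00) = 1.00
  → value = 1.0000
Under Zadeh (min–max):
  S ∨ R = max(a, b) on (0.40, 0.81) = 0.81
  ¬Q = 1 − 0.47 = 0.53
  ¬Q ∨ Q = max(a, b) on (0.53, 0.47) = 0.53
  (S ∨ R) ∧ (¬Q ∨ Q) = min(a, b) on (0.81, 0.53) = 0.53
  → value = 0.5300
|1.0000 − 0.5300| = 0.470

0.470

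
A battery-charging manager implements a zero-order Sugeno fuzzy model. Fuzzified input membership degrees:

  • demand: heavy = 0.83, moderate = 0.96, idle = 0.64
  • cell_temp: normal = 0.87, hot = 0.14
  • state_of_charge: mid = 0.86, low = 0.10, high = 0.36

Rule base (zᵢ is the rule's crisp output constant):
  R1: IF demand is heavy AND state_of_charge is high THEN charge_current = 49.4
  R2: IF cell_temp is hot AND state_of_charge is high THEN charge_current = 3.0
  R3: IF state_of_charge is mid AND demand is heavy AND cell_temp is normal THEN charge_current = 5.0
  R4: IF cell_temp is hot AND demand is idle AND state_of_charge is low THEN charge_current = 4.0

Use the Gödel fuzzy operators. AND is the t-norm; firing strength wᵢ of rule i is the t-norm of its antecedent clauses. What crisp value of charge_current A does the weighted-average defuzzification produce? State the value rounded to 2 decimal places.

R1 (z=49.4): heavy=0.83, high=0.36; AND[min(a, b)] → w = 0.36
R2 (z=3.0): hot=0.14, high=0.36; AND[min(a, b)] → w = 0.14
R3 (z=5.0): mid=0.86, heavy=0.83, normal=0.87; AND[min(a, b)] → w = 0.83
R4 (z=4.0): hot=0.14, idle=0.64, low=0.10; AND[min(a, b)] → w = 0.10
Weighted average = (0.36·49.4 + 0.14·3.0 + 0.83·5.0 + 0.10·4.0) / (0.36 + 0.14 + 0.83 + 0.10)
  = 22.7540 / 1.4300 = 15.91

15.91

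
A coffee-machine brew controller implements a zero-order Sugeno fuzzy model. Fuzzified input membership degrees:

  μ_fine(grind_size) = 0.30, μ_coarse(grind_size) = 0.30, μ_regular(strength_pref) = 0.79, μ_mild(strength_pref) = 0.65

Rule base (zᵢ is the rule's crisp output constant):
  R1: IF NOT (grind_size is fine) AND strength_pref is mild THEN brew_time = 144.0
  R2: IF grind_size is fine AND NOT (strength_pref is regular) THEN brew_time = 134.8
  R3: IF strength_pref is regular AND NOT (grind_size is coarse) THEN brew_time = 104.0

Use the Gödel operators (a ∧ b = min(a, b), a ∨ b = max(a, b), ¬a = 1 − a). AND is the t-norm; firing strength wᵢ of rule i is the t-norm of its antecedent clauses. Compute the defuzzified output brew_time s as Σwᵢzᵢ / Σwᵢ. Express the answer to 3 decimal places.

124.813

R1 (z=144.0): ¬fine=1−0.30=0.70, mild=0.65; AND[min(a, b)] → w = 0.65
R2 (z=134.8): fine=0.30, ¬regular=1−0.79=0.21; AND[min(a, b)] → w = 0.21
R3 (z=104.0): regular=0.79, ¬coarse=1−0.30=0.70; AND[min(a, b)] → w = 0.70
Weighted average = (0.65·144.0 + 0.21·134.8 + 0.70·104.0) / (0.65 + 0.21 + 0.70)
  = 194.7080 / 1.5600 = 124.813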